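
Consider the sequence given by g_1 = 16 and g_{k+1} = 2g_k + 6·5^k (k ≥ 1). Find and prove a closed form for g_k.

Claim: g_k = 3·2^k + 2·5^k.

Base case: g_1 = 16, and 3·2^1 + 2·5^1 = 6 + 10 = 16.
Assume g_j = 3·2^j + 2·5^j for some j ≥ 1.
Then g_{j+1} = 2g_j + 6·5^j = 2·(3·2^j + 2·5^j) + 6·5^j = 3·2^{j+1} + 4·5^j + 6·5^j = 3·2^{j+1} + 10·5^j = 3·2^{j+1} + 2·5^{j+1}.
This completes the inductive step, so g_k = 3·2^k + 2·5^k for all k ≥ 1.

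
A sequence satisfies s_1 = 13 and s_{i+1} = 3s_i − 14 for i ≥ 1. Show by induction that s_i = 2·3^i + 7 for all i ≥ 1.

Base case: s_1 = 13, and 2·3^1 + 7 = 6 + 7 = 13.
Assume s_k = 2·3^k + 7 for some k ≥ 1.
Then s_{k+1} = 3s_k − 14 = 3·(2·3^k + 7) − 14 = 6·3^k + 21 − 14 = 2·3^{k+1} + 7.
This completes the inductive step, so s_i = 2·3^i + 7 for all i ≥ 1.

s_i = 2·3^i + 7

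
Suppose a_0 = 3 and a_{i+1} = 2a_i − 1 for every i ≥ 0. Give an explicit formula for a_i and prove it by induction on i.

Claim: a_i = 2^{i+1} + 1.

Base case: a_0 = 3, and 2^{0+1} + 1 = 2 + 1 = 3.
Assume a_j = 2^{j+1} + 1 for some j ≥ 0.
Then a_{j+1} = 2a_j − 1 = 2·(2^{j+1} + 1) − 1 = 2^{j+2} + 2 − 1 = 2^{j+2} + 1.
This completes the inductive step, so a_i = 2^{i+1} + 1 for all i ≥ 0.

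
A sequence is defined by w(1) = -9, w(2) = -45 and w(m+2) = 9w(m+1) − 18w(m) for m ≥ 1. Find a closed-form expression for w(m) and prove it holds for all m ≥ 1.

Claim: w(m) = -3^m − 6^m.

Base cases: w(1) = -9 and -3^1 − 6^1 = -9; w(2) = -45 and -3^2 − 6^2 = -45.
Assume w(j) = -3^j − 6^j for all 1 ≤ j ≤ r, where r ≥ 2.
Then w(r+1) = 9w(r) − 18w(r−1) = 9·(-3^r − 6^r) − 18·(-3^{r−1} − 6^{r−1}) = -(9·3 − 18)3^{r−1} − (9·6 − 18)6^{r−1} = -9·3^{r−1} − 36·6^{r−1} = -3^{r+1} − 6^{r+1}.
Hence w(m) = -3^m − 6^m for every m ≥ 1, by strong induction.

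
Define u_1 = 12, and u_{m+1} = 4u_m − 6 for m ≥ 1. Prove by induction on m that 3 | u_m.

Base case: u_1 = 12 = 3·4, so 3 | u_1.
Assume 3 | u_k, so u_k = 3t for some integer t.
Then u_{k+1} = 4u_k − 6 = 4·(3t) − 6 = 3(4t − 2), so 3 | u_{k+1}.
This completes the inductive step, so 3 | u_m for all m ≥ 1.

3 | u_m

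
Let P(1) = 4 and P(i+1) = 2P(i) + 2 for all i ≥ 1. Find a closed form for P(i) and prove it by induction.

Claim: P(i) = 3·2^i − 2.

Base case: P(1) = 4, and 3·2^1 − 2 = 6 − 2 = 4.
Assume P(m) = 3·2^m − 2 for some m ≥ 1.
Then P(m+1) = 2P(m) + 2 = 2·(3·2^m − 2) + 2 = 6·2^m − 4 + 2 = 3·2^{m+1} − 2.
By induction, P(i) = 3·2^i − 2 for all i ≥ 1.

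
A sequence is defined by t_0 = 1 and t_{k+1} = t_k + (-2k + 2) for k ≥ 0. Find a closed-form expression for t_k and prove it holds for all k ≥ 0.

Claim: t_k = -k^2 + 3k + 1.

Base case: t_0 = 1, and -0^2 + 3·0 + 1 = 1.
Assume t_m = -m^2 + 3m + 1.
Then t_{m+1} = t_m + (-2m + 2) = (-m^2 + 3m + 1) + (-2m + 2) = -m^2 + m + 3,
and -(m+1)^2 + 3·(m+1) + 1 = -m^2 + m + 3.
Hence t_k = -k^2 + 3k + 1 for every k ≥ 0, by induction.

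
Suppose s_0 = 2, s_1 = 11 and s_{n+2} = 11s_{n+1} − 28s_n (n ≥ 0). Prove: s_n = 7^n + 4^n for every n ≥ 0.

Base cases: s_0 = 2 and 7^0 + 4^0 = 2; s_1 = 11 and 7^1 + 4^1 = 11.
Assume s_i = 7^i + 4^i for all 0 ≤ i ≤ j, where j ≥ 1.
Then s_{j+1} = 11s_j − 28s_{j−1} = 11·(7^j + 4^j) − 28·(7^{j−1} + 4^{j−1}) = (11·7 − 28)7^{j−1} + (11·4 − 28)4^{j−1} = 49·7^{j−1} + 16·4^{j−1} = 7^{j+1} + 4^{j+1}.
So the formula holds for j+1, and by strong induction s_n = 7^n + 4^n for all n ≥ 0.

s_n = 7^n + 4^n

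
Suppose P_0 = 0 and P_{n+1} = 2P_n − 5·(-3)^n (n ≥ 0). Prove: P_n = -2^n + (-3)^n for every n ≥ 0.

Base case: P_0 = 0, and -2^0 + (-3)^0 = -1 + 1 = 0.
Assume P_m = -2^m + (-3)^m for some m ≥ 0.
Then P_{m+1} = 2P_m − 5·(-3)^m = 2·(-2^m + (-3)^m) − 5·(-3)^m = -2^{m+1} + 2·(-3)^m − 5·(-3)^m = -2^{m+1} − 3·(-3)^m = -2^{m+1} + (-3)^{m+1}.
Hence P_n = -2^n + (-3)^n for every n ≥ 0, by induction.

P_n = -2^n + (-3)^n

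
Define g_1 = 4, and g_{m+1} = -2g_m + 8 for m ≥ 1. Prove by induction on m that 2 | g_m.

Base case: g_1 = 4 = 2·2, so 2 | g_1.
Assume 2 | g_r, so g_r = 2t for some integer t.
Then g_{r+1} = -2g_r + 8 = -2·(2t) + 8 = 2(-2t + 4), so 2 | g_{r+1}.
So the property holds for r+1, and by induction 2 | g_m for all m ≥ 1.

2 | g_m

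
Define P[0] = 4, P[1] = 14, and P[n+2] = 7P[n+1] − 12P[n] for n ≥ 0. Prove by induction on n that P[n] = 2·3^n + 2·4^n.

Base cases: P[0] = 4 and 2·3^0 + 2·4^0 = 4; P[1] = 14 and 2·3^1 + 2·4^1 = 14.
Assume P[j] = 2·3^j + 2·4^j for all 0 ≤ j ≤ m, where m ≥ 1.
Then P[m+1] = 7P[m] − 12P[m−1] = 7·(2·3^m + 2·4^m) − 12·(2·3^{m−1} + 2·4^{m−1}) = 2·(7·3 − 12)3^{m−1} + 2·(7·4 − 12)4^{m−1} = 18·3^{m−1} + 32·4^{m−1} = 2·3^{m+1} + 2·4^{m+1}.
Hence P[n] = 2·3^n + 2·4^n for every n ≥ 0, by strong induction.

P[n] = 2·3^n + 2·4^n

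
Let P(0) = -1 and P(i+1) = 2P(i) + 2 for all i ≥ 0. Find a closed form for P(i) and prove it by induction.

Claim: P(i) = 2^i − 2.

Base case: P(0) = -1, and 2^0 − 2 = 1 − 2 = -1.
Assume P(k) = 2^k − 2 for some k ≥ 0.
Then P(k+1) = 2P(k) + 2 = 2·(2^k − 2) + 2 = 2^{k+1} − 4 + 2 = 2^{k+1} − 2.
This completes the inductive step, so P(i) = 2^i − 2 for all i ≥ 0.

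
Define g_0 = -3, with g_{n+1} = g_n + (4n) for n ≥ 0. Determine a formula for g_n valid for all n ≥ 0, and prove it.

Claim: g_n = 2n^2 − 2n − 3.

Base case: g_0 = -3, and 2·0^2 − 2·0 − 3 = -3.
Assume g_k = 2k^2 − 2k − 3.
Then g_{k+1} = g_k + (4k) = (2k^2 − 2k − 3) + (4k) = 2k^2 + 2k − 3,
and 2·(k+1)^2 − 2·(k+1) − 3 = 2k^2 + 2k − 3.
This completes the inductive step, so g_n = 2n^2 − 2n − 3 for all n ≥ 0.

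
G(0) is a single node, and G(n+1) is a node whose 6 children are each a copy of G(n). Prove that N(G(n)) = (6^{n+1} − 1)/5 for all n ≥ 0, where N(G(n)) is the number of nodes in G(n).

Base case: N(G(0)) = 1, and (6^{0+1} − 1)/5 = 1.
Assume N(G(m)) = (6^{m+1} − 1)/5.
Then N(G(m+1)) = 1 + 6N(G(m)) = 1 + 6·(6^{m+1} − 1)/5 = 1 + (6^{m+2} − 6)/5 = (5 + 6^{m+2} − 6)/5 = (6^{m+2} − 1)/5.
By induction, N(G(n)) = (6^{n+1} − 1)/5 for all n ≥ 0.

N(G(n)) = (6^{n+1} − 1)/5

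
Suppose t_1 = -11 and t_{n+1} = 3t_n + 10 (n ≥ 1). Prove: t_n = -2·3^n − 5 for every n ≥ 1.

Base case: t_1 = -11, and -2·3^1 − 5 = -6 − 5 = -11.
Assume t_r = -2·3^r − 5 for some r ≥ 1.
Then t_{r+1} = 3t_r + 10 = 3·(-2·3^r − 5) + 10 = -6·3^r − 15 + 10 = -2·3^{r+1} − 5.
This completes the inductive step, so t_n = -2·3^n − 5 for all n ≥ 1.

t_n = -2·3^n − 5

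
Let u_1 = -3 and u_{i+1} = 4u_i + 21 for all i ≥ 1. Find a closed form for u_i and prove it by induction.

Claim: u_i = 4^i − 7.

Base case: u_1 = -3, and 4^1 − 7 = 4 − 7 = -3.
Assume u_j = 4^j − 7 for some j ≥ 1.
Then u_{j+1} = 4u_j + 21 = 4·(4^j − 7) + 21 = 4^{j+1} − 28 + 21 = 4^{j+1} − 7.
This completes the inductive step, so u_i = 4^i − 7 for all i ≥ 1.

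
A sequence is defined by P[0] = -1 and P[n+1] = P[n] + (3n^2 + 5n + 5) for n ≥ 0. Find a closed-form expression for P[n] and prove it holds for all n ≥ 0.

Claim: P[n] = n^3 + n^2 + 3n − 1.

Base case: P[0] = -1, and 0^3 + 0^2 + 3·0 − 1 = -1.
Assume P[r] = r^3 + r^2 + 3r − 1.
Then P[r+1] = P[r] + (3r^2 + 5r + 5) = (r^3 + r^2 + 3r − 1) + (3r^2 + 5r + 5) = r^3 + 4r^2 + 8r + 4,
and (r+1)^3 + (r+1)^2 + 3·(r+1) − 1 = r^3 + 4r^2 + 8r + 4.
Hence P[n] = n^3 + n^2 + 3n − 1 for every n ≥ 0, by induction.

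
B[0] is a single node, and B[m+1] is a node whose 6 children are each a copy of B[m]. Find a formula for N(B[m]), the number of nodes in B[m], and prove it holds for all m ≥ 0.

Claim: N(B[m]) = (6^{m+1} − 1)/5.

Base case: N(B[0]) = 1, and (6^{0+1} − 1)/5 = 1.
Assume N(B[j]) = (6^{j+1} − 1)/5.
Then N(B[j+1]) = 1 + 6N(B[j]) = 1 + 6·(6^{j+1} − 1)/5 = 1 + (6^{j+2} − 6)/5 = (5 + 6^{j+2} − 6)/5 = (6^{j+2} − 1)/5.
Hence N(B[m]) = (6^{m+1} − 1)/5 for every m ≥ 0, by induction.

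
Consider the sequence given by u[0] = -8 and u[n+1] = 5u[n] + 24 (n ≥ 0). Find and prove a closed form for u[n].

Claim: u[n] = -2·5^n − 6.

Base case: u[0] = -8, and -2·5^0 − 6 = -2 − 6 = -8.
Assume u[r] = -2·5^r − 6 for some r ≥ 0.
Then u[r+1] = 5u[r] + 24 = 5·(-2·5^r − 6) + 24 = -10·5^r − 30 + 24 = -2·5^{r+1} − 6.
By induction, u[n] = -2·5^n − 6 for all n ≥ 0.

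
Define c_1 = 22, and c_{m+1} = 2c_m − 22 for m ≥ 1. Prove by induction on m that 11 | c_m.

Base case: c_1 = 22 = 11·2, so 11 | c_1.
Assume 11 | c_k, so c_k = 11t for some integer t.
Then c_{k+1} = 2c_k − 22 = 2·(11t) − 22 = 11(2t − 2), so 11 | c_{k+1}.
This completes the inductive step, so 11 | c_m for all m ≥ 1.

11 | c_m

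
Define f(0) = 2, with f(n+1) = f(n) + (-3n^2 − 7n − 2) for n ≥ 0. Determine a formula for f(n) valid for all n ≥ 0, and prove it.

Claim: f(n) = -n^3 − 2n^2 + n + 2.

Base case: f(0) = 2, and -0^3 − 2·0^2 + 0 + 2 = 2.
Assume f(r) = -r^3 − 2r^2 + r + 2.
Then f(r+1) = f(r) + (-3r^2 − 7r − 2) = (-r^3 − 2r^2 + r + 2) + (-3r^2 − 7r − 2) = -r^3 − 5r^2 − 6r,
and -(r+1)^3 − 2·(r+1)^2 + (r+1) + 2 = -r^3 − 5r^2 − 6r.
By induction, f(n) = -n^3 − 2n^2 + n + 2 for all n ≥ 0.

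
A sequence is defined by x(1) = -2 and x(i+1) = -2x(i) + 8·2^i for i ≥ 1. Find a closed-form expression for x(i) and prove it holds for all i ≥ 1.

Claim: x(i) = 3·(-2)^i + 2·2^i.

Base case: x(1) = -2, and 3·(-2)^1 + 2·2^1 = -6 + 4 = -2.
Assume x(j) = 3·(-2)^j + 2·2^j for some j ≥ 1.
Then x(j+1) = -2x(j) + 8·2^j = -2·(3·(-2)^j + 2·2^j) + 8·2^j = 3·(-2)^{j+1} − 4·2^j + 8·2^j = 3·(-2)^{j+1} + 4·2^j = 3·(-2)^{j+1} + 2·2^{j+1}.
So the formula holds for j+1, and by induction x(i) = 3·(-2)^i + 2·2^i for all i ≥ 1.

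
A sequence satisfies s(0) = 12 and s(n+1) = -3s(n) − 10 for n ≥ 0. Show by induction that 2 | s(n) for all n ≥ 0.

Base case: s(0) = 12 = 2·6, so 2 | s(0).
Assume 2 | s(j), so s(j) = 2t for some integer t.
Then s(j+1) = -3s(j) − 10 = -3·(2t) − 10 = 2(-3t − 5), so 2 | s(j+1).
By induction, 2 | s(n) for all n ≥ 0.

2 | s(n)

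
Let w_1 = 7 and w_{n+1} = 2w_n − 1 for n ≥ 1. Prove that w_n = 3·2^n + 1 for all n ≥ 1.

Base case: w_1 = 7, and 3·2^1 + 1 = 6 + 1 = 7.
Assume w_k = 3·2^k + 1 for some k ≥ 1.
Then w_{k+1} = 2w_k − 1 = 2·(3·2^k + 1) − 1 = 6·2^k + 2 − 1 = 3·2^{k+1} + 1.
So the formula holds for k+1, and by induction w_n = 3·2^n + 1 for all n ≥ 1.

w_n = 3·2^n + 1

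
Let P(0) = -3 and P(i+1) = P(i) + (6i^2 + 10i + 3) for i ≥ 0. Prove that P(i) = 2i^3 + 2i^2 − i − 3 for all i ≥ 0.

Base case: P(0) = -3, and 2·0^3 + 2·0^2 − 0 − 3 = -3.
Assume P(k) = 2k^3 + 2k^2 − k − 3.
Then P(k+1) = P(k) + (6k^2 + 10k + 3) = (2k^3 + 2k^2 − k − 3) + (6k^2 + 10k + 3) = 2k^3 + 8k^2 + 9k,
and 2·(k+1)^3 + 2·(k+1)^2 − (k+1) − 3 = 2k^3 + 8k^2 + 9k.
By induction, P(i) = 2i^3 + 2i^2 − i − 3 for all i ≥ 0.

P(i) = 2i^3 + 2i^2 − i − 3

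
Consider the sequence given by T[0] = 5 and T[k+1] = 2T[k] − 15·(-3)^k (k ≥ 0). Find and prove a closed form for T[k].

Claim: T[k] = 2·2^k + 3·(-3)^k.

Base case: T[0] = 5, and 2·2^0 + 3·(-3)^0 = 2 + 3 = 5.
Assume T[j] = 2·2^j + 3·(-3)^j for some j ≥ 0.
Then T[j+1] = 2T[j] − 15·(-3)^j = 2·(2·2^j + 3·(-3)^j) − 15·(-3)^j = 2·2^{j+1} + 6·(-3)^j − 15·(-3)^j = 2·2^{j+1} − 9·(-3)^j = 2·2^{j+1} + 3·(-3)^{j+1}.
This completes the inductive step, so T[k] = 2·2^k + 3·(-3)^k for all k ≥ 0.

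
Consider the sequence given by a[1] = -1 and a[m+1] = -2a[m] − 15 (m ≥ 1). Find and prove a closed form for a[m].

Claim: a[m] = -2·(-2)^m − 5.

Base case: a[1] = -1, and -2·(-2)^1 − 5 = 4 − 5 = -1.
Assume a[r] = -2·(-2)^r − 5 for some r ≥ 1.
Then a[r+1] = -2a[r] − 15 = -2·(-2·(-2)^r − 5) − 15 = 4·(-2)^r + 10 − 15 = -2·(-2)^{r+1} − 5.
Hence a[m] = -2·(-2)^m − 5 for every m ≥ 1, by induction.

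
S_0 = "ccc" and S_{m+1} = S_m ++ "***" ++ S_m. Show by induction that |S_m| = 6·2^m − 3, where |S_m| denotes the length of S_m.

Base case: |S_0| = 3, and 6·2^0 − 3 = 3.
Assume |S_k| = 6·2^k − 3.
Then |S_{k+1}| = |S_k| + 3 + |S_k| = 2|S_k| + 3 = 2(6·2^k − 3) + 3 = 6·2^{k+1} − 6 + 3 = 6·2^{k+1} − 3.
So the formula holds for k+1, and by induction |S_m| = 6·2^m − 3 for all m ≥ 0.

|S_m| = 6·2^m − 3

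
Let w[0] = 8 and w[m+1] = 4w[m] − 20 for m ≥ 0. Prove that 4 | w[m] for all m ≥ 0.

Base case: w[0] = 8 = 4·2, so 4 | w[0].
Assume 4 | w[j], so w[j] = 4t for some integer t.
Then w[j+1] = 4w[j] − 20 = 4·(4t) − 20 = 4(4t − 5), so 4 | w[j+1].
This completes the inductive step, so 4 | w[m] for all m ≥ 0.

4 | w[m]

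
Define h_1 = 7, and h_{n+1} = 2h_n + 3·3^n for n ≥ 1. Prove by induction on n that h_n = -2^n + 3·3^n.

Base case: h_1 = 7, and -2^1 + 3·3^1 = -2 + 9 = 7.
Assume h_k = -2^k + 3·3^k for some k ≥ 1.
Then h_{k+1} = 2h_k + 3·3^k = 2·(-2^k + 3·3^k) + 3·3^k = -2^{k+1} + 6·3^k + 3·3^k = -2^{k+1} + 9·3^k = -2^{k+1} + 3·3^{k+1}.
So the formula holds for k+1, and by induction h_n = -2^n + 3·3^n for all n ≥ 1.

h_n = -2^n + 3·3^n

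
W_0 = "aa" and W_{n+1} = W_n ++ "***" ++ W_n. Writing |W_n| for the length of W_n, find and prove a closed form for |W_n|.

Claim: |W_n| = 5·2^n − 3.

Base case: |W_0| = 2, and 5·2^0 − 3 = 2.
Assume |W_k| = 5·2^k − 3.
Then |W_{k+1}| = |W_k| + 3 + |W_k| = 2|W_k| + 3 = 2(5·2^k − 3) + 3 = 5·2^{k+1} − 6 + 3 = 5·2^{k+1} − 3.
This completes the inductive step, so |W_n| = 5·2^n − 3 for all n ≥ 0.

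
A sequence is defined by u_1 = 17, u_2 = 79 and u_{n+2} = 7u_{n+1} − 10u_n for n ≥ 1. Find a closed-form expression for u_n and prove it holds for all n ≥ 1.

Claim: u_n = 3·5^n + 2^n.

Base cases: u_1 = 17 and 3·5^1 + 2^1 = 17; u_2 = 79 and 3·5^2 + 2^2 = 79.
Assume u_j = 3·5^j + 2^j for all 1 ≤ j ≤ r, where r ≥ 2.
Then u_{r+1} = 7u_r − 10u_{r−1} = 7·(3·5^r + 2^r) − 10·(3·5^{r−1} + 2^{r−1}) = 3·(7·5 − 10)5^{r−1} + (7·2 − 10)2^{r−1} = 75·5^{r−1} + 4·2^{r−1} = 3·5^{r+1} + 2^{r+1}.
By strong induction, u_n = 3·5^n + 2^n for all n ≥ 1.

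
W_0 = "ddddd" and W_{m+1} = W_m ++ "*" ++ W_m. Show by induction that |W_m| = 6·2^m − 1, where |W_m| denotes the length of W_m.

Base case: |W_0| = 5, and 6·2^0 − 1 = 5.
Assume |W_j| = 6·2^j − 1.
Then |W_{j+1}| = |W_j| + 1 + |W_j| = 2|W_j| + 1 = 2(6·2^j − 1) + 1 = 6·2^{j+1} − 2 + 1 = 6·2^{j+1} − 1.
So the formula holds for j+1, and by induction |W_m| = 6·2^m − 1 for all m ≥ 0.

|W_m| = 6·2^m − 1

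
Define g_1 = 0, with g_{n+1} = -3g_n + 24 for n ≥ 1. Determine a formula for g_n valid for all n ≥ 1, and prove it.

Claim: g_n = 2·(-3)^n + 6.

Base case: g_1 = 0, and 2·(-3)^1 + 6 = -6 + 6 = 0.
Assume g_m = 2·(-3)^m + 6 for some m ≥ 1.
Then g_{m+1} = -3g_m + 24 = -3·(2·(-3)^m + 6) + 24 = -6·(-3)^m − 18 + 24 = 2·(-3)^{m+1} + 6.
This completes the inductive step, so g_n = 2·(-3)^n + 6 for all n ≥ 1.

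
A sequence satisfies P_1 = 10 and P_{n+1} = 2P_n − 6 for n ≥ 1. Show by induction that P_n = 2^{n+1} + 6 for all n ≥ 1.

Base case: P_1 = 10, and 2^{1+1} + 6 = 4 + 6 = 10.
Assume P_r = 2^{r+1} + 6 for some r ≥ 1.
Then P_{r+1} = 2P_r − 6 = 2·(2^{r+1} + 6) − 6 = 2^{r+2} + 12 − 6 = 2^{r+2} + 6.
Hence P_n = 2^{n+1} + 6 for every n ≥ 1, by induction.

P_n = 2^{n+1} + 6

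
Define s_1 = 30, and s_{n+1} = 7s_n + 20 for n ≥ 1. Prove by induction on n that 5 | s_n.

Base case: s_1 = 30 = 5·6, so 5 | s_1.
Assume 5 | s_m, so s_m = 5t for some integer t.
Then s_{m+1} = 7s_m + 20 = 7·(5t) + 20 = 5(7t + 4), so 5 | s_{m+1}.
Hence 5 | s_n for every n ≥ 1, by induction.

5 | s_n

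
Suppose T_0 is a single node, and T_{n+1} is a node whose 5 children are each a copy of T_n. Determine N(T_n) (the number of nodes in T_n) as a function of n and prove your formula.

Claim: N(T_n) = (5^{n+1} − 1)/4.

Base case: N(T_0) = 1, and (5^{0+1} − 1)/4 = 1.
Assume N(T_m) = (5^{m+1} − 1)/4.
Then N(T_{m+1}) = 1 + 5N(T_m) = 1 + 5·(5^{m+1} − 1)/4 = 1 + (5^{m+2} − 5)/4 = (4 + 5^{m+2} − 5)/4 = (5^{m+2} − 1)/4.
So the formula holds for m+1, and by induction N(T_n) = (5^{n+1} − 1)/4 for all n ≥ 0.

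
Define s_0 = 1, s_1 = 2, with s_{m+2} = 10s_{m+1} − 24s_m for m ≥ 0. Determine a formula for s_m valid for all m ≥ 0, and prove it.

Claim: s_m = -6^m + 2·4^m.

Base cases: s_0 = 1 and -6^0 + 2·4^0 = 1; s_1 = 2 and -6^1 + 2·4^1 = 2.
Assume s_i = -6^i + 2·4^i for all 0 ≤ i ≤ j, where j ≥ 1.
Then s_{j+1} = 10s_j − 24s_{j−1} = 10·(-6^j + 2·4^j) − 24·(-6^{j−1} + 2·4^{j−1}) = -(10·6 − 24)6^{j−1} + 2·(10·4 − 24)4^{j−1} = -36·6^{j−1} + 32·4^{j−1} = -6^{j+1} + 2·4^{j+1}.
So the formula holds for j+1, and by strong induction s_m = -6^m + 2·4^m for all m ≥ 0.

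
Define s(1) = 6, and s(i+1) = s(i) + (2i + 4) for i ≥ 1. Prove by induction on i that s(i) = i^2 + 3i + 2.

Base case: s(1) = 6, and 1^2 + 3·1 + 2 = 6.
Assume s(k) = k^2 + 3k + 2.
Then s(k+1) = s(k) + (2k + 4) = (k^2 + 3k + 2) + (2k + 4) = k^2 + 5k + 6,
and (k+1)^2 + 3·(k+1) + 2 = k^2 + 5k + 6.
Hence s(i) = i^2 + 3i + 2 for every i ≥ 1, by induction.

s(i) = i^2 + 3i + 2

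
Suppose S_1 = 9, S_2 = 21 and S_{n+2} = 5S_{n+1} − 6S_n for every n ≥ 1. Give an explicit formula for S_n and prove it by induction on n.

Claim: S_n = 3·2^n + 3^n.

Base cases: S_1 = 9 and 3·2^1 + 3^1 = 9; S_2 = 21 and 3·2^2 + 3^2 = 21.
Assume S_j = 3·2^j + 3^j for all 1 ≤ j ≤ r, where r ≥ 2.
Then S_{r+1} = 5S_r − 6S_{r−1} = 5·(3·2^r + 3^r) − 6·(3·2^{r−1} + 3^{r−1}) = 3·(5·2 − 6)2^{r−1} + (5·3 − 6)3^{r−1} = 12·2^{r−1} + 9·3^{r−1} = 3·2^{r+1} + 3^{r+1}.
This completes the inductive step, so S_n = 3·2^n + 3^n for all n ≥ 1.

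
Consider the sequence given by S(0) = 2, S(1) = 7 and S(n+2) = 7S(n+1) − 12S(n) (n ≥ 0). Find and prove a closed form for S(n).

Claim: S(n) = 3^n + 4^n.

Base cases: S(0) = 2 and 3^0 + 4^0 = 2; S(1) = 7 and 3^1 + 4^1 = 7.
Assume S(j) = 3^j + 4^j for all 0 ≤ j ≤ k, where k ≥ 1.
Then S(k+1) = 7S(k) − 12S(k−1) = 7·(3^k + 4^k) − 12·(3^{k−1} + 4^{k−1}) = (7·3 − 12)3^{k−1} + (7·4 − 12)4^{k−1} = 9·3^{k−1} + 16·4^{k−1} = 3^{k+1} + 4^{k+1}.
By strong induction, S(n) = 3^n + 4^n for all n ≥ 0.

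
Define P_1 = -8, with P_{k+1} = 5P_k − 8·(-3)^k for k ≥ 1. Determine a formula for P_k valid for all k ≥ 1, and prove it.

Claim: P_k = -5^k + (-3)^k.

Base case: P_1 = -8, and -5^1 + (-3)^1 = -5 − 3 = -8.
Assume P_j = -5^j + (-3)^j for some j ≥ 1.
Then P_{j+1} = 5P_j − 8·(-3)^j = 5·(-5^j + (-3)^j) − 8·(-3)^j = -5^{j+1} + 5·(-3)^j − 8·(-3)^j = -5^{j+1} − 3·(-3)^j = -5^{j+1} + (-3)^{j+1}.
This completes the inductive step, so P_k = -5^k + (-3)^k for all k ≥ 1.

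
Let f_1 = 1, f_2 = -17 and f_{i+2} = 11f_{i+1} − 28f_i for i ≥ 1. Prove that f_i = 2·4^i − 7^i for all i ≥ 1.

Base cases: f_1 = 1 and 2·4^1 − 7^1 = 1; f_2 = -17 and 2·4^2 − 7^2 = -17.
Assume f_t = 2·4^t − 7^t for all 1 ≤ t ≤ j, where j ≥ 2.
Then f_{j+1} = 11f_j − 28f_{j−1} = 11·(2·4^j − 7^j) − 28·(2·4^{j−1} − 7^{j−1}) = 2·(11·4 − 28)4^{j−1} − (11·7 − 28)7^{j−1} = 32·4^{j−1} − 49·7^{j−1} = 2·4^{j+1} − 7^{j+1}.
So the formula holds for j+1, and by strong induction f_i = 2·4^i − 7^i for all i ≥ 1.

f_i = 2·4^i − 7^i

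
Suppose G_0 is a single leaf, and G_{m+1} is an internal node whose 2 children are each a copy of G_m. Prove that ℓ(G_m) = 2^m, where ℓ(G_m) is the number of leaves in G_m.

Base case: ℓ(G_0) = 1, and 2^0 = 1.
Assume ℓ(G_j) = 2^j.
Then ℓ(G_{j+1}) = 2·ℓ(G_j) = 2·2^j = 2^{j+1}.
By induction, ℓ(G_m) = 2^m for all m ≥ 0.

ℓ(G_m) = 2^m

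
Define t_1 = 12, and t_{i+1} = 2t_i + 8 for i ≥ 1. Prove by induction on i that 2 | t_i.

Base case: t_1 = 12 = 2·6, so 2 | t_1.
Assume 2 | t_j, so t_j = 2s for some integer s.
Then t_{j+1} = 2t_j + 8 = 2·(2s) + 8 = 2(2s + 4), so 2 | t_{j+1}.
Hence 2 | t_i for every i ≥ 1, by induction.

2 | t_i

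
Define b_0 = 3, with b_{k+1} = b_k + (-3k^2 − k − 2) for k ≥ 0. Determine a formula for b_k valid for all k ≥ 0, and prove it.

Claim: b_k = -k^3 + k^2 − 2k + 3.

Base case: b_0 = 3, and -0^3 + 0^2 − 2·0 + 3 = 3.
Assume b_j = -j^3 + j^2 − 2j + 3.
Then b_{j+1} = b_j + (-3j^2 − j − 2) = (-j^3 + j^2 − 2j + 3) + (-3j^2 − j − 2) = -j^3 − 2j^2 − 3j + 1,
and -(j+1)^3 + (j+1)^2 − 2·(j+1) + 3 = -j^3 − 2j^2 − 3j + 1.
This completes the inductive step, so b_k = -k^3 + k^2 − 2k + 3 for all k ≥ 0.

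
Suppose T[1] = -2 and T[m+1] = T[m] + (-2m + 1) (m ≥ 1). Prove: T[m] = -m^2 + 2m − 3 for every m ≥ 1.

Base case: T[1] = -2, and -1^2 + 2·1 − 3 = -2.
Assume T[r] = -r^2 + 2r − 3.
Then T[r+1] = T[r] + (-2r + 1) = (-r^2 + 2r − 3) + (-2r + 1) = -r^2 − 2,
and -(r+1)^2 + 2·(r+1) − 3 = -r^2 − 2.
Hence T[m] = -m^2 + 2m − 3 for every m ≥ 1, by induction.

T[m] = -m^2 + 2m − 3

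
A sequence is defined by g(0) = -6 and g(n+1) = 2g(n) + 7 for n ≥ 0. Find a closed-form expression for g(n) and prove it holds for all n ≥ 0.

Claim: g(n) = 2^n − 7.

Base case: g(0) = -6, and 2^0 − 7 = 1 − 7 = -6.
Assume g(m) = 2^m − 7 for some m ≥ 0.
Then g(m+1) = 2g(m) + 7 = 2·(2^m − 7) + 7 = 2^{m+1} − 14 + 7 = 2^{m+1} − 7.
Hence g(n) = 2^n − 7 for every n ≥ 0, by induction.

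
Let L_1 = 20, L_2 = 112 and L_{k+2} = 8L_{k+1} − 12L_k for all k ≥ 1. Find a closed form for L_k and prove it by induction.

Claim: L_k = 3·6^k + 2^k.

Base cases: L_1 = 20 and 3·6^1 + 2^1 = 20; L_2 = 112 and 3·6^2 + 2^2 = 112.
Assume L_j = 3·6^j + 2^j for all 1 ≤ j ≤ r, where r ≥ 2.
Then L_{r+1} = 8L_r − 12L_{r−1} = 8·(3·6^r + 2^r) − 12·(3·6^{r−1} + 2^{r−1}) = 3·(8·6 − 12)6^{r−1} + (8·2 − 12)2^{r−1} = 108·6^{r−1} + 4·2^{r−1} = 3·6^{r+1} + 2^{r+1}.
So the formula holds for r+1, and by strong induction L_k = 3·6^k + 2^k for all k ≥ 1.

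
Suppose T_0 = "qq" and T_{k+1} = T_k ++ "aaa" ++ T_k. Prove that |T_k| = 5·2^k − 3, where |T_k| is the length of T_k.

Base case: |T_0| = 2, and 5·2^0 − 3 = 2.
Assume |T_r| = 5·2^r − 3.
Then |T_{r+1}| = |T_r| + 3 + |T_r| = 2|T_r| + 3 = 2(5·2^r − 3) + 3 = 5·2^{r+1} − 6 + 3 = 5·2^{r+1} − 3.
This completes the inductive step, so |T_k| = 5·2^k − 3 for all k ≥ 0.

|T_k| = 5·2^k − 3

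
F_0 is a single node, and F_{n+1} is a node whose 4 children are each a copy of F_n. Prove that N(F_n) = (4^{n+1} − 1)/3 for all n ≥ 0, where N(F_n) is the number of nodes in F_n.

Base case: N(F_0) = 1, and (4^{0+1} − 1)/3 = 1.
Assume N(F_r) = (4^{r+1} − 1)/3.
Then N(F_{r+1}) = 1 + 4N(F_r) = 1 + 4·(4^{r+1} − 1)/3 = 1 + (4^{r+2} − 4)/3 = (3 + 4^{r+2} − 4)/3 = (4^{r+2} − 1)/3.
By induction, N(F_n) = (4^{n+1} − 1)/3 for all n ≥ 0.

N(F_n) = (4^{n+1} − 1)/3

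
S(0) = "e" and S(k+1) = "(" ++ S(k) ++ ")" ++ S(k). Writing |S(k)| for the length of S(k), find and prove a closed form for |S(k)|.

Claim: |S(k)| = 3·2^k − 2.

Base case: |S(0)| = 1, and 3·2^0 − 2 = 1.
Assume |S(m)| = 3·2^m − 2.
Then |S(m+1)| = 1 + |S(m)| + 1 + |S(m)| = 2|S(m)| + 2 = 2(3·2^m − 2) + 2 = 3·2^{m+1} − 4 + 2 = 3·2^{m+1} − 2.
By induction, |S(k)| = 3·2^k − 2 for all k ≥ 0.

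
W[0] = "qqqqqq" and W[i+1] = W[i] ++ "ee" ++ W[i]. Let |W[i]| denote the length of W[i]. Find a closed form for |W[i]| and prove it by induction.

Claim: |W[i]| = 2^{i+3} − 2.

Base case: |W[0]| = 6, and 2^{0+3} − 2 = 6.
Assume |W[k]| = 2^{k+3} − 2.
Then |W[k+1]| = |W[k]| + 2 + |W[k]| = 2|W[k]| + 2 = 2(2^{k+3} − 2) + 2 = 2^{k+1+3} − 4 + 2 = 2^{k+1+3} − 2.
So the formula holds for k+1, and by induction |W[i]| = 2^{i+3} − 2 for all i ≥ 0.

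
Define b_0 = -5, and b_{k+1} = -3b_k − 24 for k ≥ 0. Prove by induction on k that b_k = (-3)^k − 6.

Base case: b_0 = -5, and (-3)^0 − 6 = 1 − 6 = -5.
Assume b_m = (-3)^m − 6 for some m ≥ 0.
Then b_{m+1} = -3b_m − 24 = -3·((-3)^m − 6) − 24 = -3·(-3)^m + 18 − 24 = (-3)^{m+1} − 6.
Hence b_k = (-3)^k − 6 for every k ≥ 0, by induction.

b_k = (-3)^k − 6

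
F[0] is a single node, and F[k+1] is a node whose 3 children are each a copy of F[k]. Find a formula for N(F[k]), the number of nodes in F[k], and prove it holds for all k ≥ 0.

Claim: N(F[k]) = (3^{k+1} − 1)/2.

Base case: N(F[0]) = 1, and (3^{0+1} − 1)/2 = 1.
Assume N(F[j]) = (3^{j+1} − 1)/2.
Then N(F[j+1]) = 1 + 3N(F[j]) = 1 + 3·(3^{j+1} − 1)/2 = 1 + (3^{j+2} − 3)/2 = (2 + 3^{j+2} − 3)/2 = (3^{j+2} − 1)/2.
So the formula holds for j+1, and by induction N(F[k]) = (3^{k+1} − 1)/2 for all k ≥ 0.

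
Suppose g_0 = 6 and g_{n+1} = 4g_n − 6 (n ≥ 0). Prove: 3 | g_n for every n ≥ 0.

Base case: g_0 = 6 = 3·2, so 3 | g_0.
Assume 3 | g_j, so g_j = 3t for some integer t.
Then g_{j+1} = 4g_j − 6 = 4·(3t) − 6 = 3(4t − 2), so 3 | g_{j+1}.
So the property holds for j+1, and by induction 3 | g_n for all n ≥ 0.

3 | g_n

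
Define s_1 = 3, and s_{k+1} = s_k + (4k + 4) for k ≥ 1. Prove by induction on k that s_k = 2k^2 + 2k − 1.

Base case: s_1 = 3, and 2·1^2 + 2·1 − 1 = 3.
Assume s_j = 2j^2 + 2j − 1.
Then s_{j+1} = s_j + (4j + 4) = (2j^2 + 2j − 1) + (4j + 4) = 2j^2 + 6j + 3,
and 2·(j+1)^2 + 2·(j+1) − 1 = 2j^2 + 6j + 3.
This completes the inductive step, so s_k = 2k^2 + 2k − 1 for all k ≥ 1.

s_k = 2k^2 + 2k − 1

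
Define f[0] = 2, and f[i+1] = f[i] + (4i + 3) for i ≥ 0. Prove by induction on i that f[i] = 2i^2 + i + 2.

Base case: f[0] = 2, and 2·0^2 + 0 + 2 = 2.
Assume f[m] = 2m^2 + m + 2.
Then f[m+1] = f[m] + (4m + 3) = (2m^2 + m + 2) + (4m + 3) = 2m^2 + 5m + 5,
and 2·(m+1)^2 + (m+1) + 2 = 2m^2 + 5m + 5.
By induction, f[i] = 2i^2 + i + 2 for all i ≥ 0.

f[i] = 2i^2 + i + 2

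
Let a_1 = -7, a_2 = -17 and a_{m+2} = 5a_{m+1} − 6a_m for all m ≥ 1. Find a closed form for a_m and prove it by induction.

Claim: a_m = -3^m − 2·2^m.

Base cases: a_1 = -7 and -3^1 − 2·2^1 = -7; a_2 = -17 and -3^2 − 2·2^2 = -17.
Assume a_i = -3^i − 2·2^i for all 1 ≤ i ≤ j, where j ≥ 2.
Then a_{j+1} = 5a_j − 6a_{j−1} = 5·(-3^j − 2·2^j) − 6·(-3^{j−1} − 2·2^{j−1}) = -(5·3 − 6)3^{j−1} − 2·(5·2 − 6)2^{j−1} = -9·3^{j−1} − 8·2^{j−1} = -3^{j+1} − 2·2^{j+1}.
By strong induction, a_m = -3^m − 2·2^m for all m ≥ 1.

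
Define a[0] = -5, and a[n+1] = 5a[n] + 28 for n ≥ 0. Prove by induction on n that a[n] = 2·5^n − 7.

Base case: a[0] = -5, and 2·5^0 − 7 = 2 − 7 = -5.
Assume a[k] = 2·5^k − 7 for some k ≥ 0.
Then a[k+1] = 5a[k] + 28 = 5·(2·5^k − 7) + 28 = 10·5^k − 35 + 28 = 2·5^{k+1} − 7.
Hence a[n] = 2·5^n − 7 for every n ≥ 0, by induction.

a[n] = 2·5^n − 7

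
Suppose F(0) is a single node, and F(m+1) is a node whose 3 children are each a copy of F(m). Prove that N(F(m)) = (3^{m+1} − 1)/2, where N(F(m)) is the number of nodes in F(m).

Base case: N(F(0)) = 1, and (3^{0+1} − 1)/2 = 1.
Assume N(F(j)) = (3^{j+1} − 1)/2.
Then N(F(j+1)) = 1 + 3N(F(j)) = 1 + 3·(3^{j+1} − 1)/2 = 1 + (3^{j+2} − 3)/2 = (2 + 3^{j+2} − 3)/2 = (3^{j+2} − 1)/2.
Hence N(F(m)) = (3^{m+1} − 1)/2 for every m ≥ 0, by induction.

N(F(m)) = (3^{m+1} − 1)/2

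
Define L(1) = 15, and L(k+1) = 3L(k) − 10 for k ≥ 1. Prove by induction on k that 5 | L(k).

Base case: L(1) = 15 = 5·3, so 5 | L(1).
Assume 5 | L(m), so L(m) = 5t for some integer t.
Then L(m+1) = 3L(m) − 10 = 3·(5t) − 10 = 5(3t − 2), so 5 | L(m+1).
So the property holds for m+1, and by induction 5 | L(k) for all k ≥ 1.

5 | L(k)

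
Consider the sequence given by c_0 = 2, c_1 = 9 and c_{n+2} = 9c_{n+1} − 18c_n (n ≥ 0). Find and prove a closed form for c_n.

Claim: c_n = 6^n + 3^n.

Base cases: c_0 = 2 and 6^0 + 3^0 = 2; c_1 = 9 and 6^1 + 3^1 = 9.
Assume c_j = 6^j + 3^j for all 0 ≤ j ≤ r, where r ≥ 1.
Then c_{r+1} = 9c_r − 18c_{r−1} = 9·(6^r + 3^r) − 18·(6^{r−1} + 3^{r−1}) = (9·6 − 18)6^{r−1} + (9·3 − 18)3^{r−1} = 36·6^{r−1} + 9·3^{r−1} = 6^{r+1} + 3^{r+1}.
By strong induction, c_n = 6^n + 3^n for all n ≥ 0.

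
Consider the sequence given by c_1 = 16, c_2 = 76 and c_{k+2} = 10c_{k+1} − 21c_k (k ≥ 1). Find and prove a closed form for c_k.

Claim: c_k = 3·3^k + 7^k.

Base cases: c_1 = 16 and 3·3^1 + 7^1 = 16; c_2 = 76 and 3·3^2 + 7^2 = 76.
Assume c_i = 3·3^i + 7^i for all 1 ≤ i ≤ j, where j ≥ 2.
Then c_{j+1} = 10c_j − 21c_{j−1} = 10·(3·3^j + 7^j) − 21·(3·3^{j−1} + 7^{j−1}) = 3·(10·3 − 21)3^{j−1} + (10·7 − 21)7^{j−1} = 27·3^{j−1} + 49·7^{j−1} = 3·3^{j+1} + 7^{j+1}.
By strong induction, c_k = 3·3^k + 7^k for all k ≥ 1.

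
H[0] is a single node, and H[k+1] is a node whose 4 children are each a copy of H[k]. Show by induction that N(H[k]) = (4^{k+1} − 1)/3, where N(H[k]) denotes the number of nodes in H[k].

Base case: N(H[0]) = 1, and (4^{0+1} − 1)/3 = 1.
Assume N(H[j]) = (4^{j+1} − 1)/3.
Then N(H[j+1]) = 1 + 4N(H[j]) = 1 + 4·(4^{j+1} − 1)/3 = 1 + (4^{j+2} − 4)/3 = (3 + 4^{j+2} − 4)/3 = (4^{j+2} − 1)/3.
This completes the inductive step, so N(H[k]) = (4^{k+1} − 1)/3 for all k ≥ 0.

N(H[k]) = (4^{k+1} − 1)/3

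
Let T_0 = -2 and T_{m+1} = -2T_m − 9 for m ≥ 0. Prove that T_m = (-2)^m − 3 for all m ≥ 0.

Base case: T_0 = -2, and (-2)^0 − 3 = 1 − 3 = -2.
Assume T_j = (-2)^j − 3 for some j ≥ 0.
Then T_{j+1} = -2T_j − 9 = -2·((-2)^j − 3) − 9 = -2·(-2)^j + 6 − 9 = (-2)^{j+1} − 3.
This completes the inductive step, so T_m = (-2)^m − 3 for all m ≥ 0.

T_m = (-2)^m − 3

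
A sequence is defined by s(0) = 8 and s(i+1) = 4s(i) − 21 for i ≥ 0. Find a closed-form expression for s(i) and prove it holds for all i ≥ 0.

Claim: s(i) = 4^i + 7.

Base case: s(0) = 8, and 4^0 + 7 = 1 + 7 = 8.
Assume s(j) = 4^j + 7 for some j ≥ 0.
Then s(j+1) = 4s(j) − 21 = 4·(4^j + 7) − 21 = 4^{j+1} + 28 − 21 = 4^{j+1} + 7.
By induction, s(i) = 4^i + 7 for all i ≥ 0.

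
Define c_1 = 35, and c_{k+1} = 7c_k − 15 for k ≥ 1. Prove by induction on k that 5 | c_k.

Base case: c_1 = 35 = 5·7, so 5 | c_1.
Assume 5 | c_r, so c_r = 5t for some integer t.
Then c_{r+1} = 7c_r − 15 = 7·(5t) − 15 = 5(7t − 3), so 5 | c_{r+1}.
This completes the inductive step, so 5 | c_k for all k ≥ 1.

5 | c_k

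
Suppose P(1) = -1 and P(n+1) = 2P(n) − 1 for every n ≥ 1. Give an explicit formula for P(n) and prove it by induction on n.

Claim: P(n) = -2^n + 1.

Base case: P(1) = -1, and -2^1 + 1 = -2 + 1 = -1.
Assume P(r) = -2^r + 1 for some r ≥ 1.
Then P(r+1) = 2P(r) − 1 = 2·(-2^r + 1) − 1 = -2^{r+1} + 2 − 1 = -2^{r+1} + 1.
So the formula holds for r+1, and by induction P(n) = -2^n + 1 for all n ≥ 1.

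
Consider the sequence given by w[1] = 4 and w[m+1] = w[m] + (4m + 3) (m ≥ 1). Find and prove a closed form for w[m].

Claim: w[m] = 2m^2 + m + 1.

Base case: w[1] = 4, and 2·1^2 + 1 + 1 = 4.
Assume w[j] = 2j^2 + j + 1.
Then w[j+1] = w[j] + (4j + 3) = (2j^2 + j + 1) + (4j + 3) = 2j^2 + 5j + 4,
and 2·(j+1)^2 + (j+1) + 1 = 2j^2 + 5j + 4.
This completes the inductive step, so w[m] = 2m^2 + m + 1 for all m ≥ 1.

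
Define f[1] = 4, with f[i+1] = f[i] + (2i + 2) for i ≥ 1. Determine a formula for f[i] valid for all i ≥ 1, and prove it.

Claim: f[i] = i^2 + i + 2.

Base case: f[1] = 4, and 1^2 + 1 + 2 = 4.
Assume f[k] = k^2 + k + 2.
Then f[k+1] = f[k] + (2k + 2) = (k^2 + k + 2) + (2k + 2) = k^2 + 3k + 4,
and (k+1)^2 + (k+1) + 2 = k^2 + 3k + 4.
By induction, f[i] = i^2 + i + 2 for all i ≥ 1.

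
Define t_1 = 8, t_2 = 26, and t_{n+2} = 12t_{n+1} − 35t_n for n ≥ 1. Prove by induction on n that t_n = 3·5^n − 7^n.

Base cases: t_1 = 8 and 3·5^1 − 7^1 = 8; t_2 = 26 and 3·5^2 − 7^2 = 26.
Assume t_j = 3·5^j − 7^j for all 1 ≤ j ≤ k, where k ≥ 2.
Then t_{k+1} = 12t_k − 35t_{k−1} = 12·(3·5^k − 7^k) − 35·(3·5^{k−1} − 7^{k−1}) = 3·(12·5 − 35)5^{k−1} − (12·7 − 35)7^{k−1} = 75·5^{k−1} − 49·7^{k−1} = 3·5^{k+1} − 7^{k+1}.
So the formula holds for k+1, and by strong induction t_n = 3·5^n − 7^n for all n ≥ 1.

t_n = 3·5^n − 7^n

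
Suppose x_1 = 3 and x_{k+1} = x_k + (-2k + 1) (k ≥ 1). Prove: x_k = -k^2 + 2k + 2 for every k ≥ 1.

Base case: x_1 = 3, and -1^2 + 2·1 + 2 = 3.
Assume x_r = -r^2 + 2r + 2.
Then x_{r+1} = x_r + (-2r + 1) = (-r^2 + 2r + 2) + (-2r + 1) = -r^2 + 3,
and -(r+1)^2 + 2·(r+1) + 2 = -r^2 + 3.
By induction, x_k = -k^2 + 2k + 2 for all k ≥ 1.

x_k = -k^2 + 2k + 2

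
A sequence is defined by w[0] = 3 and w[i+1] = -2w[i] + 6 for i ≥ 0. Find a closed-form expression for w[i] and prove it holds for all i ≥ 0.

Claim: w[i] = (-2)^i + 2.

Base case: w[0] = 3, and (-2)^0 + 2 = 1 + 2 = 3.
Assume w[k] = (-2)^k + 2 for some k ≥ 0.
Then w[k+1] = -2w[k] + 6 = -2·((-2)^k + 2) + 6 = -2·(-2)^k − 4 + 6 = (-2)^{k+1} + 2.
So the formula holds for k+1, and by induction w[i] = (-2)^i + 2 for all i ≥ 0.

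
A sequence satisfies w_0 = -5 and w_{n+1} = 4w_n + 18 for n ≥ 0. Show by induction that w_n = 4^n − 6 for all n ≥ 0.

Base case: w_0 = -5, and 4^0 − 6 = 1 − 6 = -5.
Assume w_r = 4^r − 6 for some r ≥ 0.
Then w_{r+1} = 4w_r + 18 = 4·(4^r − 6) + 18 = 4^{r+1} − 24 + 18 = 4^{r+1} − 6.
So the formula holds for r+1, and by induction w_n = 4^n − 6 for all n ≥ 0.

w_n = 4^n − 6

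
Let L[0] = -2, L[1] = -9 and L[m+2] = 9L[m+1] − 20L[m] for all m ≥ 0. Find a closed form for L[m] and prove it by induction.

Claim: L[m] = -4^m − 5^m.

Base cases: L[0] = -2 and -4^0 − 5^0 = -2; L[1] = -9 and -4^1 − 5^1 = -9.
Assume L[j] = -4^j − 5^j for all 0 ≤ j ≤ r, where r ≥ 1.
Then L[r+1] = 9L[r] − 20L[r−1] = 9·(-4^r − 5^r) − 20·(-4^{r−1} − 5^{r−1}) = -(9·4 − 20)4^{r−1} − (9·5 − 20)5^{r−1} = -16·4^{r−1} − 25·5^{r−1} = -4^{r+1} − 5^{r+1}.
By strong induction, L[m] = -4^m − 5^m for all m ≥ 0.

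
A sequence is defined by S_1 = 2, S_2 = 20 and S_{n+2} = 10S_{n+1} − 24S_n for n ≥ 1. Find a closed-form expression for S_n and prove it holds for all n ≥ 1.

Claim: S_n = -4^n + 6^n.

Base cases: S_1 = 2 and -4^1 + 6^1 = 2; S_2 = 20 and -4^2 + 6^2 = 20.
Assume S_i = -4^i + 6^i for all 1 ≤ i ≤ j, where j ≥ 2.
Then S_{j+1} = 10S_j − 24S_{j−1} = 10·(-4^j + 6^j) − 24·(-4^{j−1} + 6^{j−1}) = -(10·4 − 24)4^{j−1} + (10·6 − 24)6^{j−1} = -16·4^{j−1} + 36·6^{j−1} = -4^{j+1} + 6^{j+1}.
Hence S_n = -4^n + 6^n for every n ≥ 1, by strong induction.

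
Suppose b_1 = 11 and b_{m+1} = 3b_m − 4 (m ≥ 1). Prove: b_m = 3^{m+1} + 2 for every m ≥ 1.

Base case: b_1 = 11, and 3^{1+1} + 2 = 9 + 2 = 11.
Assume b_r = 3^{r+1} + 2 for some r ≥ 1.
Then b_{r+1} = 3b_r − 4 = 3·(3^{r+1} + 2) − 4 = 3^{r+2} + 6 − 4 = 3^{r+2} + 2.
So the formula holds for r+1, and by induction b_m = 3^{m+1} + 2 for all m ≥ 1.

b_m = 3^{m+1} + 2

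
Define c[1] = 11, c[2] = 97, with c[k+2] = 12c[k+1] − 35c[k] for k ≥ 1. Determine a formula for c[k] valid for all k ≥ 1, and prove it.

Claim: c[k] = 3·7^k − 2·5^k.

Base cases: c[1] = 11 and 3·7^1 − 2·5^1 = 11; c[2] = 97 and 3·7^2 − 2·5^2 = 97.
Assume c[i] = 3·7^i − 2·5^i for all 1 ≤ i ≤ j, where j ≥ 2.
Then c[j+1] = 12c[j] − 35c[j−1] = 12·(3·7^j − 2·5^j) − 35·(3·7^{j−1} − 2·5^{j−1}) = 3·(12·7 − 35)7^{j−1} − 2·(12·5 − 35)5^{j−1} = 147·7^{j−1} − 50·5^{j−1} = 3·7^{j+1} − 2·5^{j+1}.
Hence c[k] = 3·7^k − 2·5^k for every k ≥ 1, by strong induction.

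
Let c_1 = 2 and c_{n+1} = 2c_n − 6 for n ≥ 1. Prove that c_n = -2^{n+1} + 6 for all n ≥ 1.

Base case: c_1 = 2, and -2^{1+1} + 6 = -4 + 6 = 2.
Assume c_r = -2^{r+1} + 6 for some r ≥ 1.
Then c_{r+1} = 2c_r − 6 = 2·(-2^{r+1} + 6) − 6 = -2^{r+2} + 12 − 6 = -2^{r+2} + 6.
Hence c_n = -2^{n+1} + 6 for every n ≥ 1, by induction.

c_n = -2^{n+1} + 6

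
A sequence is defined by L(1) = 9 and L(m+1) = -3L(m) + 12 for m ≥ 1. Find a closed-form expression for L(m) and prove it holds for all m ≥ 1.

Claim: L(m) = -2·(-3)^m + 3.

Base case: L(1) = 9, and -2·(-3)^1 + 3 = 6 + 3 = 9.
Assume L(r) = -2·(-3)^r + 3 for some r ≥ 1.
Then L(r+1) = -3L(r) + 12 = -3·(-2·(-3)^r + 3) + 12 = 6·(-3)^r − 9 + 12 = -2·(-3)^{r+1} + 3.
By induction, L(m) = -2·(-3)^m + 3 for all m ≥ 1.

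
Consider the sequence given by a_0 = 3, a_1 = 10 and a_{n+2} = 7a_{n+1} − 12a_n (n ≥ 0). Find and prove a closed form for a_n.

Claim: a_n = 2·3^n + 4^n.

Base cases: a_0 = 3 and 2·3^0 + 4^0 = 3; a_1 = 10 and 2·3^1 + 4^1 = 10.
Assume a_j = 2·3^j + 4^j for all 0 ≤ j ≤ r, where r ≥ 1.
Then a_{r+1} = 7a_r − 12a_{r−1} = 7·(2·3^r + 4^r) − 12·(2·3^{r−1} + 4^{r−1}) = 2·(7·3 − 12)3^{r−1} + (7·4 − 12)4^{r−1} = 18·3^{r−1} + 16·4^{r−1} = 2·3^{r+1} + 4^{r+1}.
By strong induction, a_n = 2·3^n + 4^n for all n ≥ 0.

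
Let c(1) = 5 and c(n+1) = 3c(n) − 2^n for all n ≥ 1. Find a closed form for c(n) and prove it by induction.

Claim: c(n) = 3^n + 2^n.

Base case: c(1) = 5, and 3^1 + 2^1 = 3 + 2 = 5.
Assume c(m) = 3^m + 2^m for some m ≥ 1.
Then c(m+1) = 3c(m) − 2^m = 3·(3^m + 2^m) − 2^m = 3^{m+1} + 3·2^m − 2^m = 3^{m+1} + 2·2^m = 3^{m+1} + 2^{m+1}.
So the formula holds for m+1, and by induction c(n) = 3^n + 2^n for all n ≥ 1.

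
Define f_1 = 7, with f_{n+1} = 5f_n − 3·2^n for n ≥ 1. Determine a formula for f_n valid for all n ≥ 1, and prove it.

Claim: f_n = 5^n + 2^n.

Base case: f_1 = 7, and 5^1 + 2^1 = 5 + 2 = 7.
Assume f_m = 5^m + 2^m for some m ≥ 1.
Then f_{m+1} = 5f_m − 3·2^m = 5·(5^m + 2^m) − 3·2^m = 5^{m+1} + 5·2^m − 3·2^m = 5^{m+1} + 2·2^m = 5^{m+1} + 2^{m+1}.
Hence f_n = 5^n + 2^n for every n ≥ 1, by induction.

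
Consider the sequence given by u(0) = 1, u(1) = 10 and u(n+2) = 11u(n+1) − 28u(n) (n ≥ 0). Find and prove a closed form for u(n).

Claim: u(n) = 2·7^n − 4^n.

Base cases: u(0) = 1 and 2·7^0 − 4^0 = 1; u(1) = 10 and 2·7^1 − 4^1 = 10.
Assume u(j) = 2·7^j − 4^j for all 0 ≤ j ≤ m, where m ≥ 1.
Then u(m+1) = 11u(m) − 28u(m−1) = 11·(2·7^m − 4^m) − 28·(2·7^{m−1} − 4^{m−1}) = 2·(11·7 − 28)7^{m−1} − (11·4 − 28)4^{m−1} = 98·7^{m−1} − 16·4^{m−1} = 2·7^{m+1} − 4^{m+1}.
Hence u(n) = 2·7^n − 4^n for every n ≥ 0, by strong induction.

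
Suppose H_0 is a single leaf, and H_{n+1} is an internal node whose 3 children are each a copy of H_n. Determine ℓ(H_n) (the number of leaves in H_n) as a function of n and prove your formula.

Claim: ℓ(H_n) = 3^n.

Base case: ℓ(H_0) = 1, and 3^0 = 1.
Assume ℓ(H_r) = 3^r.
Then ℓ(H_{r+1}) = 3·ℓ(H_r) = 3·3^r = 3^{r+1}.
Hence ℓ(H_n) = 3^n for every n ≥ 0, by induction.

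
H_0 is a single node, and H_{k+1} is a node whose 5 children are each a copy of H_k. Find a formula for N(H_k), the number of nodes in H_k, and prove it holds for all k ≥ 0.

Claim: N(H_k) = (5^{k+1} − 1)/4.

Base case: N(H_0) = 1, and (5^{0+1} − 1)/4 = 1.
Assume N(H_m) = (5^{m+1} − 1)/4.
Then N(H_{m+1}) = 1 + 5N(H_m) = 1 + 5·(5^{m+1} − 1)/4 = 1 + (5^{m+2} − 5)/4 = (4 + 5^{m+2} − 5)/4 = (5^{m+2} − 1)/4.
Hence N(H_k) = (5^{k+1} − 1)/4 for every k ≥ 0, by induction.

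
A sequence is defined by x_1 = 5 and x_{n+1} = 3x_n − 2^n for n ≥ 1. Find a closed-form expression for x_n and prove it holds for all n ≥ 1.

Claim: x_n = 3^n + 2^n.

Base case: x_1 = 5, and 3^1 + 2^1 = 3 + 2 = 5.
Assume x_j = 3^j + 2^j for some j ≥ 1.
Then x_{j+1} = 3x_j − 2^j = 3·(3^j + 2^j) − 2^j = 3^{j+1} + 3·2^j − 2^j = 3^{j+1} + 2·2^j = 3^{j+1} + 2^{j+1}.
So the formula holds for j+1, and by induction x_n = 3^n + 2^n for all n ≥ 1.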